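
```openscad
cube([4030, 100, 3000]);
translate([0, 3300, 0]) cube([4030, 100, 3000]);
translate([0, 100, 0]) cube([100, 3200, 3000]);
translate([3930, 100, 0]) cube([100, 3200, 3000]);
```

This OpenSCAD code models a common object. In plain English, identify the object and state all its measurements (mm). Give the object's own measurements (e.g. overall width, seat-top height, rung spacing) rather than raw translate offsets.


The wall frame of a small rectangular building: four walls, each 3000 mm tall and 100 mm thick, enclosing a footprint 4030 mm (x) by 3400 mm (y) outside-to-outside, with no floor or roof. The front and back walls (the −y and +y sides) span the full width; the two side walls fit between them.


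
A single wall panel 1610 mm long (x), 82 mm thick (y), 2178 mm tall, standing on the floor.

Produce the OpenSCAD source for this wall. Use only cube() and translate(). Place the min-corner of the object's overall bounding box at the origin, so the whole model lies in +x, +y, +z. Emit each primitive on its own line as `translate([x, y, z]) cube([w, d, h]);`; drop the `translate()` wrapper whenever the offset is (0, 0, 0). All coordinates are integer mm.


cube([1610, 82, 2178]);


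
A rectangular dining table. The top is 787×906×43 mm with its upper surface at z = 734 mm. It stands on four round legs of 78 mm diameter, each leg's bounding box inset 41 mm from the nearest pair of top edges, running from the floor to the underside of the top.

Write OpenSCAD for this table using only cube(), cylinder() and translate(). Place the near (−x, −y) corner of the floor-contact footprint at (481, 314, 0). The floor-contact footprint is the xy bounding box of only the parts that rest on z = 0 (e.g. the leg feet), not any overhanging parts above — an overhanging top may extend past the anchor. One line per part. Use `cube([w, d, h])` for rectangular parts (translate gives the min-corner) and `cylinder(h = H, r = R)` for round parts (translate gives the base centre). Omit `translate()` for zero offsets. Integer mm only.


translate([440, 273, 691]) cube([787, 906, 43]);
translate([520, 353, 0]) cylinder(h = 691, r = 39);
translate([1147, 353, 0]) cylinder(h = 691, r = 39);
translate([520, 1099, 0]) cylinder(h = 691, r = 39);
translate([1147, 1099, 0]) cylinder(h = 691, r = 39);


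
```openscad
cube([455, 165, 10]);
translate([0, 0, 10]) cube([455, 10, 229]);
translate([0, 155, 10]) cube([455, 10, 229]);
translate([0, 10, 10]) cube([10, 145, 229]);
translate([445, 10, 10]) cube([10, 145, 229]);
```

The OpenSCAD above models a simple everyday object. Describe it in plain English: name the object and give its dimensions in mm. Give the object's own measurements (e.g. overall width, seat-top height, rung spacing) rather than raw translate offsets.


An open-topped rectangular box: outside dimensions 455×165×239 mm, with a uniform wall and base thickness of 10 mm. The base is a full 455×165 slab on the floor; four walls sit on top of the base. The front and back walls (the −y and +y sides) span the full width; the two side walls fit between them.


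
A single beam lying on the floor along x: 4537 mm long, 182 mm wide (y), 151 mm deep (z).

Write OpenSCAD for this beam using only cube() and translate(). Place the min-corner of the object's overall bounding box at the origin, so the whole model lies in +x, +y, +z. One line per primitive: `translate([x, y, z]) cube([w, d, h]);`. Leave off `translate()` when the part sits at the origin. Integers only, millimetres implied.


cube([4537, 182, 151]);


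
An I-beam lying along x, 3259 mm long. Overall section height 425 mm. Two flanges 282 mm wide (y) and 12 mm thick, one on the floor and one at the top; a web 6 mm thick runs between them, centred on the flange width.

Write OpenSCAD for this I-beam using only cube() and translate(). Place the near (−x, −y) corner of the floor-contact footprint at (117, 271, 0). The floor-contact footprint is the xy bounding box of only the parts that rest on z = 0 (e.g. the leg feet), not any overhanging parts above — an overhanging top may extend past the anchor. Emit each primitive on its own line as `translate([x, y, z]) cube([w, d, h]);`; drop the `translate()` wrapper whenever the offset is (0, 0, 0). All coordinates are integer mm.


translate([117, 271, 0]) cube([3259, 282, 12]);
translate([117, 409, 12]) cube([3259, 6, 401]);
translate([117, 271, 413]) cube([3259, 282, 12]);


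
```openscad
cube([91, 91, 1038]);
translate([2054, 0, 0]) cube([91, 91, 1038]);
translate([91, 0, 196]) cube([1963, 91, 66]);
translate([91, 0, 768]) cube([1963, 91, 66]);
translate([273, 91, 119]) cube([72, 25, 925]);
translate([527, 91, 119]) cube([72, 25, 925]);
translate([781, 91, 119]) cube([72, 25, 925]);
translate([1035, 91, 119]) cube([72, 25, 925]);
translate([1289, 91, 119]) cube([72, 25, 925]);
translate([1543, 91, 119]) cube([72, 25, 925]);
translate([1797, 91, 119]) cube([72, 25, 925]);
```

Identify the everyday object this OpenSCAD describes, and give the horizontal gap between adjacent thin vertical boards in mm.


A fence section. The picket gap is 182 mm.

Two posts, two rails, 7 pickets — a fence section. Span 1963 mm holds 7 pickets of 72 mm with 8 equal gaps: ⌊(1963 − 7·72) / 8⌋ = 182 mm.


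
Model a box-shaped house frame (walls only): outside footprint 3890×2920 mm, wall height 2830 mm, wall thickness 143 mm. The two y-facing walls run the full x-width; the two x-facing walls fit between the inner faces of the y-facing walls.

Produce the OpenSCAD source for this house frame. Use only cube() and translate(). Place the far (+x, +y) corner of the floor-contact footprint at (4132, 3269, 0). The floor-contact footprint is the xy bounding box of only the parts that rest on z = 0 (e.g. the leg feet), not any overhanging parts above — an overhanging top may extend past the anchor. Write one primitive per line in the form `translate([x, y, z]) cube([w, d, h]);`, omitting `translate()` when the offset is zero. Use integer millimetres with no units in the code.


translate([242, 349, 0]) cube([3890, 143, 2830]);
translate([242, 3126, 0]) cube([3890, 143, 2830]);
translate([242, 492, 0]) cube([143, 2634, 2830]);
translate([3989, 492, 0]) cube([143, 2634, 2830]);


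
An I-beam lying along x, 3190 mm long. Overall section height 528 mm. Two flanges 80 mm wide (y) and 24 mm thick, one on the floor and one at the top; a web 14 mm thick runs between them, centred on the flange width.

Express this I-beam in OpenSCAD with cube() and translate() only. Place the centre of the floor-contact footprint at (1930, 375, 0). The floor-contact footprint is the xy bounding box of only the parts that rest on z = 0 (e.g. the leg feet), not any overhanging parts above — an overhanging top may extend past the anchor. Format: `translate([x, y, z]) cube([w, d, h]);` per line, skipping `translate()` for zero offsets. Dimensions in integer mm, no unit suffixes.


translate([335, 335, 0]) cube([3190, 80, 24]);
translate([335, 368, 24]) cube([3190, 14, 480]);
translate([335, 335, 504]) cube([3190, 80, 24]);


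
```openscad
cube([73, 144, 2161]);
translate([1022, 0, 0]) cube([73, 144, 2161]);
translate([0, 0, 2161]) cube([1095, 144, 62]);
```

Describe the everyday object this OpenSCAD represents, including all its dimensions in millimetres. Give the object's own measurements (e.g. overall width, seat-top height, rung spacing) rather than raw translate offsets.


A door frame. The clear opening is 949 mm wide and 2161 mm high. Two 73 mm wide jambs, 144 mm deep, stand either side of the opening from the floor to the top of the opening. A 62 mm thick head sits across the top of both jambs, spanning the full outside width of the frame.


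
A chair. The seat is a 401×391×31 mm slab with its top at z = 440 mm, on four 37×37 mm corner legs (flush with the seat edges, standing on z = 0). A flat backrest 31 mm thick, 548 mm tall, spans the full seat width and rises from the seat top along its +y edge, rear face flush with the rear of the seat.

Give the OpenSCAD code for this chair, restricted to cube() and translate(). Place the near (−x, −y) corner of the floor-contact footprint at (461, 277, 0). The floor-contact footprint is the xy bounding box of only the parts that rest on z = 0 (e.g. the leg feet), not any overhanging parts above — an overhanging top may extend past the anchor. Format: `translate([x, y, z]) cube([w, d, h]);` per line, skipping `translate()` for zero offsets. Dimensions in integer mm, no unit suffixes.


translate([461, 277, 409]) cube([401, 391, 31]);
translate([461, 277, 0]) cube([37, 37, 409]);
translate([825, 277, 0]) cube([37, 37, 409]);
translate([461, 631, 0]) cube([37, 37, 409]);
translate([825, 631, 0]) cube([37, 37, 409]);
translate([461, 637, 440]) cube([401, 31, 548]);


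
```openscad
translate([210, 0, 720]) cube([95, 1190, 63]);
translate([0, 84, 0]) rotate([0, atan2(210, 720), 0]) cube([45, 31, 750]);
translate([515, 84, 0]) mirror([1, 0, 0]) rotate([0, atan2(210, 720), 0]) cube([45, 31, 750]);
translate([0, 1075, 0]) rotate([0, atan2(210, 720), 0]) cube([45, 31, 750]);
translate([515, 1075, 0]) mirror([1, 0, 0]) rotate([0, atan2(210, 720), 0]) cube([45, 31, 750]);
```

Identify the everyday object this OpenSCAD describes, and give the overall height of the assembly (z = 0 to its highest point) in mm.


A sawhorse. The overall height is 783 mm.

A beam across two mirrored pairs of raked legs — a sawhorse. The beam's underside is at z = 720 (matching the legs' vertical rise in atan2(210, 720)) and the beam is 63 mm tall, so its top is at 720 + 63 = 783 mm. The raked legs top out at the beam's underside, so that is the highest point.


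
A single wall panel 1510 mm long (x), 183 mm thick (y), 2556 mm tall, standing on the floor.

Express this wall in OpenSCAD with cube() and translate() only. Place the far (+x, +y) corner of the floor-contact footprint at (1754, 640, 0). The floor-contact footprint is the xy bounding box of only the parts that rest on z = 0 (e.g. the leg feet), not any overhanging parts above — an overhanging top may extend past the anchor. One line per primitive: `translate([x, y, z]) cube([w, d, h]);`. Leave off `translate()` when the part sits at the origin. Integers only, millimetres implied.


translate([244, 457, 0]) cube([1510, 183, 2556]);


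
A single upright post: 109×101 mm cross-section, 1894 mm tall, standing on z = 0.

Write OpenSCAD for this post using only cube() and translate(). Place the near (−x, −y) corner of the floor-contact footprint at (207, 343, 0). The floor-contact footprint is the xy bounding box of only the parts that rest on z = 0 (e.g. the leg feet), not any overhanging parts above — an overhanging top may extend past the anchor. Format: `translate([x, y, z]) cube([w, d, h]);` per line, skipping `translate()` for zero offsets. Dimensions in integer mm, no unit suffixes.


translate([207, 343, 0]) cube([109, 101, 1894]);


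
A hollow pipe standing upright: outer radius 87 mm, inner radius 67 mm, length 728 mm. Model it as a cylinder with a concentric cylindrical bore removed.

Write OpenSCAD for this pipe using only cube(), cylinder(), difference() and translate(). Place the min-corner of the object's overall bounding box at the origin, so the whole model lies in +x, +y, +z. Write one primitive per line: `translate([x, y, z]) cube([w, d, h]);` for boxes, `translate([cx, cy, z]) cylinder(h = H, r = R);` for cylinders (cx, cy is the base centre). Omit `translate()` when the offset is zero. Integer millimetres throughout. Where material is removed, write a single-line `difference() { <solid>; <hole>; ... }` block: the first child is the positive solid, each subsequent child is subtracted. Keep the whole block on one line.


difference() { translate([87, 87, 0]) cylinder(h = 728, r = 87); translate([87, 87, 0]) cylinder(h = 728, r = 67); }


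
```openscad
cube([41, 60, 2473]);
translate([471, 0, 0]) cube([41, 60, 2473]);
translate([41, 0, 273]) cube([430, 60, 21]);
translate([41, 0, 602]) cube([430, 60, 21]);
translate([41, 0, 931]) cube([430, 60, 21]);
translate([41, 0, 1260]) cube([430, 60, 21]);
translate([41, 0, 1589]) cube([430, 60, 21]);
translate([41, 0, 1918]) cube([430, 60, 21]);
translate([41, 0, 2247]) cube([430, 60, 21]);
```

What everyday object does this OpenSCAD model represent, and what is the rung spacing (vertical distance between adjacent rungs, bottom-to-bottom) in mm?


A ladder. The rung spacing is 329 mm.

Two tall 41×60 posts with 7 short bars between them — a ladder. Adjacent rungs sit at z = 273 and z = 602, so the spacing is 602 − 273 = 329 mm.


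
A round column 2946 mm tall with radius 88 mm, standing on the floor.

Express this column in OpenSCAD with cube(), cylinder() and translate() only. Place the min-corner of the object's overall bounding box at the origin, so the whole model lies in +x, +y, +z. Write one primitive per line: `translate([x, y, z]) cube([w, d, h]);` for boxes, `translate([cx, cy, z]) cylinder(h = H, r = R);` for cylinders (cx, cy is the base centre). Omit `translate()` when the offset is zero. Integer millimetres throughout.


translate([88, 88, 0]) cylinder(h = 2946, r = 88);


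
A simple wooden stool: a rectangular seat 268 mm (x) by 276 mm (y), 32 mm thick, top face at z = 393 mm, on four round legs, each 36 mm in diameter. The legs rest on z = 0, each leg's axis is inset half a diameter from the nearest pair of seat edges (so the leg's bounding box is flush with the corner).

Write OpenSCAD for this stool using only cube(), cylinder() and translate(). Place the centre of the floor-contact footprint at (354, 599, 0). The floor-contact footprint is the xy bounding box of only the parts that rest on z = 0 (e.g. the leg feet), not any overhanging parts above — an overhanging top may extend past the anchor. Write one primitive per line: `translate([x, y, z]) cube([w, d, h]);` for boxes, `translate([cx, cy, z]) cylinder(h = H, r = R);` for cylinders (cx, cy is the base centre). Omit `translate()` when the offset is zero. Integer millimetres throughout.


// leg_h = 393 - 32 = 361
translate([220, 461, 361]) cube([268, 276, 32]);
translate([238, 479, 0]) cylinder(h = 361, r = 18);
translate([470, 479, 0]) cylinder(h = 361, r = 18);
translate([238, 719, 0]) cylinder(h = 361, r = 18);
translate([470, 719, 0]) cylinder(h = 361, r = 18);


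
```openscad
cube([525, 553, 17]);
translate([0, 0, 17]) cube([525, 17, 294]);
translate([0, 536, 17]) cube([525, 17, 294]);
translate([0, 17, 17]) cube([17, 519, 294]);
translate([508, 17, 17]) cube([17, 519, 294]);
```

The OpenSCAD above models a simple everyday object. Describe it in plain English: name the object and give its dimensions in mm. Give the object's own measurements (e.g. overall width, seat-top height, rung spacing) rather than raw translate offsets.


An open-topped rectangular box: outside dimensions 525×553×311 mm, with a uniform wall and base thickness of 17 mm. The base is a full 525×553 slab on the floor; four walls sit on top of the base. The front and back walls (the −y and +y sides) span the full width; the two side walls fit between them.


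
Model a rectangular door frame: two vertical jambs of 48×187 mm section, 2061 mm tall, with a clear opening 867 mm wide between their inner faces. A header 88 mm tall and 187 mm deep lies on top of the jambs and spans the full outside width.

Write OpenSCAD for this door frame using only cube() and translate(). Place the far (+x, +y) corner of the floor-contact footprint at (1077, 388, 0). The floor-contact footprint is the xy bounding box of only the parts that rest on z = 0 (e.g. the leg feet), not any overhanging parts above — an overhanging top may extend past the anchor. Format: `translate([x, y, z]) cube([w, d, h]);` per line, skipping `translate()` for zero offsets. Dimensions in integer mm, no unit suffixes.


translate([114, 201, 0]) cube([48, 187, 2061]);
translate([1029, 201, 0]) cube([48, 187, 2061]);
translate([114, 201, 2061]) cube([963, 187, 88]);


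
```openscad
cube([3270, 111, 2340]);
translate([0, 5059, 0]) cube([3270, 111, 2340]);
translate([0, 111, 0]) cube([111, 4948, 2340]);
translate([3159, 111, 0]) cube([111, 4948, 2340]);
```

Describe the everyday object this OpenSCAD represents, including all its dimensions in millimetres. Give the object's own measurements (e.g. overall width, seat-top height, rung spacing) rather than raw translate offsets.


The wall frame of a small rectangular building: four walls, each 2340 mm tall and 111 mm thick, enclosing a footprint 3270 mm (x) by 5170 mm (y) outside-to-outside, with no floor or roof. The front and back walls (the −y and +y sides) span the full width; the two side walls fit between them.


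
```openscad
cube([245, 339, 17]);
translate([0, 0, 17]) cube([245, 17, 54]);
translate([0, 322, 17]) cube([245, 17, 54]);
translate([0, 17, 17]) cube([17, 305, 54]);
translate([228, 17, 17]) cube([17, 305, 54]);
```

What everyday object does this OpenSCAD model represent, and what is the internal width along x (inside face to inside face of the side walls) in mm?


An open box. The internal width is 211 mm.

A 245×339 base slab with four walls standing on it — an open box. The base is 245 mm wide and the walls are 17 mm thick, so the internal width is 245 − 2 × 17 = 211 mm.


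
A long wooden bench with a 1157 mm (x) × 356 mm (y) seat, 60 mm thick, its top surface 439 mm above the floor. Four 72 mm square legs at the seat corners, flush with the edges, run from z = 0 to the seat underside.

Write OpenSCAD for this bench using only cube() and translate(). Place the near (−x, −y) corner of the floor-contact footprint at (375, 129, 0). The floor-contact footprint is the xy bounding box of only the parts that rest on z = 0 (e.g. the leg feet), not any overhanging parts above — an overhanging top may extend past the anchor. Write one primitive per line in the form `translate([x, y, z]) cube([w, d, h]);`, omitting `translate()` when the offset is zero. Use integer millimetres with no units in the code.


translate([375, 129, 379]) cube([1157, 356, 60]);
translate([375, 129, 0]) cube([72, 72, 379]);
translate([375, 413, 0]) cube([72, 72, 379]);
translate([1460, 129, 0]) cube([72, 72, 379]);
translate([1460, 413, 0]) cube([72, 72, 379]);


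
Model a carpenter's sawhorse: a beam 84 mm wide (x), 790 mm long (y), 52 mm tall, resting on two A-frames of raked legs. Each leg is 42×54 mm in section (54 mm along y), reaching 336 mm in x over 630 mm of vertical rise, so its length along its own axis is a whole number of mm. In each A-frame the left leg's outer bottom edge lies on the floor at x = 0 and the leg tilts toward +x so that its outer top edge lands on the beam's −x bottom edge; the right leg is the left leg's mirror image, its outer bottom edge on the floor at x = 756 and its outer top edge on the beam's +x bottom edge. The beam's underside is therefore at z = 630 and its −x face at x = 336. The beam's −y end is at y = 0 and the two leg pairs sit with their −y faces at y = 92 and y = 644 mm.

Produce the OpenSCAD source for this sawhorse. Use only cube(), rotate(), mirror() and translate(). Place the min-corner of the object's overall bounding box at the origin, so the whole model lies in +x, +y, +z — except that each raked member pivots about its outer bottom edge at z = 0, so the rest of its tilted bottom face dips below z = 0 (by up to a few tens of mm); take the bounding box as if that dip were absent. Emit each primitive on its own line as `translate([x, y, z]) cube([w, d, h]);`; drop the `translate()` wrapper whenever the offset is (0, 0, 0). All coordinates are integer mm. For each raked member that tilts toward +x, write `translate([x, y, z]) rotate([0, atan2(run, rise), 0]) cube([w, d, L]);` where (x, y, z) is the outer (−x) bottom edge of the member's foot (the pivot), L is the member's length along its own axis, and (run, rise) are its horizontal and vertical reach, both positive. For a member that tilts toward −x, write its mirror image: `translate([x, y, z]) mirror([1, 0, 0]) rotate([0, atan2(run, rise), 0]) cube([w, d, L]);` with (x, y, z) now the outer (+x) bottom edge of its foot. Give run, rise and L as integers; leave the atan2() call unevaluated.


translate([336, 0, 630]) cube([84, 790, 52]);
translate([0, 92, 0]) rotate([0, atan2(336, 630), 0]) cube([42, 54, 714]);
translate([756, 92, 0]) mirror([1, 0, 0]) rotate([0, atan2(336, 630), 0]) cube([42, 54, 714]);
translate([0, 644, 0]) rotate([0, atan2(336, 630), 0]) cube([42, 54, 714]);
translate([756, 644, 0]) mirror([1, 0, 0]) rotate([0, atan2(336, 630), 0]) cube([42, 54, 714]);


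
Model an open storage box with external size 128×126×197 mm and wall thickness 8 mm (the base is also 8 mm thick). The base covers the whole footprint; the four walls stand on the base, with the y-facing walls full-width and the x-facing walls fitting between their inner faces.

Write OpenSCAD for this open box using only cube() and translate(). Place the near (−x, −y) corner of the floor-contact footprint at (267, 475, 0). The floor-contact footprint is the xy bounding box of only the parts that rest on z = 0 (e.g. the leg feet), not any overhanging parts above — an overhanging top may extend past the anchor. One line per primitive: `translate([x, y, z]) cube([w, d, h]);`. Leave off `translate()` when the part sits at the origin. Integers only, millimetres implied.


translate([267, 475, 0]) cube([128, 126, 8]);
translate([267, 475, 8]) cube([128, 8, 189]);
translate([267, 593, 8]) cube([128, 8, 189]);
translate([267, 483, 8]) cube([8, 110, 189]);
translate([387, 483, 8]) cube([8, 110, 189]);


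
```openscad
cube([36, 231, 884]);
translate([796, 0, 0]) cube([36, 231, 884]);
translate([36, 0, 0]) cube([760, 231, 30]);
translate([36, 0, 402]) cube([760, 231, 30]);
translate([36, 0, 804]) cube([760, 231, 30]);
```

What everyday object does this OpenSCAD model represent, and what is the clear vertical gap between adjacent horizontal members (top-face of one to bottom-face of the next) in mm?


A bookshelf. The clear shelf gap is 372 mm.

Two tall side panels with 3 horizontal boards between them — a bookshelf. The first two shelf undersides are at z = 0 and z = 402; with shelf thickness 30, the clear gap is 402 − 0 − 30 = 372 mm.


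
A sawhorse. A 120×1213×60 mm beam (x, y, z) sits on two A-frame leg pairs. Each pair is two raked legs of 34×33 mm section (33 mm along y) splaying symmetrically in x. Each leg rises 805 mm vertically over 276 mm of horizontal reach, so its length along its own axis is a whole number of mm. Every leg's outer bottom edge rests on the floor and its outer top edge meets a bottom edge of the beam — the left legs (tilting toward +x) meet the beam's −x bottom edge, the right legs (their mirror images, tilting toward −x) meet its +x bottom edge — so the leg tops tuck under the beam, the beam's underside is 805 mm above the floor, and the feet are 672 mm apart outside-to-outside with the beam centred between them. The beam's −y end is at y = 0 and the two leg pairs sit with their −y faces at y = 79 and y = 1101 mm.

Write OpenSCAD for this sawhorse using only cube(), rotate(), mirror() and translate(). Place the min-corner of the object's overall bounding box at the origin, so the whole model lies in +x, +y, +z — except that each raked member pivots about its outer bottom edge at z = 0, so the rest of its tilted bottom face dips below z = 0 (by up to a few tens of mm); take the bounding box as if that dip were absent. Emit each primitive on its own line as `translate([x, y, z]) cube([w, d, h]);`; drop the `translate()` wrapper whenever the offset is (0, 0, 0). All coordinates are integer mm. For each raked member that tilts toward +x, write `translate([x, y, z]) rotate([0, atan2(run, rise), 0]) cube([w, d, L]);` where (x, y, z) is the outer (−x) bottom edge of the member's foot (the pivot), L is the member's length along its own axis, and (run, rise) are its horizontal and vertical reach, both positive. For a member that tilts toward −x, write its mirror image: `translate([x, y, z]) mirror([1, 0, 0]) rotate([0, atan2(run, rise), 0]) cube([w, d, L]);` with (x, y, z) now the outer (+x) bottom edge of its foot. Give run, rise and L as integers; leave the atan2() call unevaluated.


translate([276, 0, 805]) cube([120, 1213, 60]);
translate([0, 79, 0]) rotate([0, atan2(276, 805), 0]) cube([34, 33, 851]);
translate([672, 79, 0]) mirror([1, 0, 0]) rotate([0, atan2(276, 805), 0]) cube([34, 33, 851]);
translate([0, 1101, 0]) rotate([0, atan2(276, 805), 0]) cube([34, 33, 851]);
translate([672, 1101, 0]) mirror([1, 0, 0]) rotate([0, atan2(276, 805), 0]) cube([34, 33, 851]);


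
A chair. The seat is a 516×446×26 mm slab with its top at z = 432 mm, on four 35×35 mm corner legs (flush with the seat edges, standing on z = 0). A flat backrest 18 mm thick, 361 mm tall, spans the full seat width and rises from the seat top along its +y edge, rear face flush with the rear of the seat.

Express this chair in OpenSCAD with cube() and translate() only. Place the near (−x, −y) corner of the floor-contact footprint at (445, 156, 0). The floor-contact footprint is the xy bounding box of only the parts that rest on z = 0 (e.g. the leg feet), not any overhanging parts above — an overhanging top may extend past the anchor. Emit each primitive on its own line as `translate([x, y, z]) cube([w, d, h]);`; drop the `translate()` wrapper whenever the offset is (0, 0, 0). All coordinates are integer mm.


// leg_h = 432 - 26 = 406
translate([445, 156, 406]) cube([516, 446, 26]);
translate([445, 156, 0]) cube([35, 35, 406]);
translate([926, 156, 0]) cube([35, 35, 406]);
translate([445, 567, 0]) cube([35, 35, 406]);
translate([926, 567, 0]) cube([35, 35, 406]);
translate([445, 584, 432]) cube([516, 18, 361]);


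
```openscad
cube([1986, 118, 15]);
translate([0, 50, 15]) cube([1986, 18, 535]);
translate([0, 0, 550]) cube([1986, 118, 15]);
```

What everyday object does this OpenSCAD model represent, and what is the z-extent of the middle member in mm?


An I-beam. The web height is 535 mm.

Two wide flanges with a thin centred web — an I-beam. Overall 565 mm minus two 15 mm flanges gives a web of 565 − 2·15 = 535 mm.


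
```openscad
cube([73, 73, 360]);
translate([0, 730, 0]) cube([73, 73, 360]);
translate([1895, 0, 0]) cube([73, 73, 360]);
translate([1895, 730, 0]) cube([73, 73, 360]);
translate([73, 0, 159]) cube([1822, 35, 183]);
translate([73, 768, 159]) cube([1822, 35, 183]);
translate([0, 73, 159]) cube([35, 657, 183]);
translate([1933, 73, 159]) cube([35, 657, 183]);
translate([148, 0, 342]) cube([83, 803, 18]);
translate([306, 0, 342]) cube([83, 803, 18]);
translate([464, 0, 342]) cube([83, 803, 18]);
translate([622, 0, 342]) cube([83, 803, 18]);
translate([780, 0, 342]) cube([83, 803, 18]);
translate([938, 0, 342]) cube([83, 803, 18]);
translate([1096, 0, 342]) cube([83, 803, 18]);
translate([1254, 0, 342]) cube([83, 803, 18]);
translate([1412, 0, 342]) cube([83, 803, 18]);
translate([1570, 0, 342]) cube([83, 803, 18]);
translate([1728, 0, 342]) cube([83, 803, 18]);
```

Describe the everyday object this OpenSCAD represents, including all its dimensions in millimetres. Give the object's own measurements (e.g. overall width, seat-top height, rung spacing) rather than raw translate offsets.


A bed frame 1968 mm long (x) by 803 mm wide (y). Four 73×73 mm corner posts, 360 mm tall, at the corners of the footprint. Four rails of 35 mm thickness and 183 mm height run between adjacent posts with their undersides at z = 159 mm, their outer faces flush with the outside of the frame (the two x-running rails run between the posts' inner faces; the two y-running rails run between the posts' inner faces). 11 slats, each 83 mm wide (x) and 18 mm thick, lie across the top of the two x-running rails, running the full 803 mm width of the frame in y; along x they sit between the end posts with a 75 mm gap after the −x posts and between neighbouring slats, leaving 84 mm before the +x posts.


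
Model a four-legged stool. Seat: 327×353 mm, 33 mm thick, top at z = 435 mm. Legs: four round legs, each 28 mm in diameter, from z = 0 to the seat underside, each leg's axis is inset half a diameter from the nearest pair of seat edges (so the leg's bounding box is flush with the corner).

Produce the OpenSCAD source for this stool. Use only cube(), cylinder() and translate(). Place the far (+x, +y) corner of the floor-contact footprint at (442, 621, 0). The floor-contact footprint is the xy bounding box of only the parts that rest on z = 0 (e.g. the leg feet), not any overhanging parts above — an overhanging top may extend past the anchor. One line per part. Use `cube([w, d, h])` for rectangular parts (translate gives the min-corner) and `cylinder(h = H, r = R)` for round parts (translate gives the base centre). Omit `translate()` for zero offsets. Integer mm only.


translate([115, 268, 402]) cube([327, 353, 33]);
translate([129, 282, 0]) cylinder(h = 402, r = 14);
translate([428, 282, 0]) cylinder(h = 402, r = 14);
translate([129, 607, 0]) cylinder(h = 402, r = 14);
translate([428, 607, 0]) cylinder(h = 402, r = 14);


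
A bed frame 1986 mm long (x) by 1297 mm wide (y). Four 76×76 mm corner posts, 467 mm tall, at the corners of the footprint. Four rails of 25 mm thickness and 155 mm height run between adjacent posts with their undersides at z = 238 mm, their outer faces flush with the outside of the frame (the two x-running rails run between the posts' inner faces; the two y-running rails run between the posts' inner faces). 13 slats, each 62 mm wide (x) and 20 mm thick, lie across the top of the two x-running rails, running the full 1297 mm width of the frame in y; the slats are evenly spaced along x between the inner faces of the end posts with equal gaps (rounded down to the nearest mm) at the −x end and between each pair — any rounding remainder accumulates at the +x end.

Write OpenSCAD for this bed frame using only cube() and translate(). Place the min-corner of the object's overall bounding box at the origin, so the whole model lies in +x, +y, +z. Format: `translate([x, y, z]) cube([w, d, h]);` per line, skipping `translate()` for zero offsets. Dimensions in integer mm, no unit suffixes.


// slat z = rail_z + rail_h = 238 + 155 = 393
// slat gap = ⌊(1834 − 13·62) / 14⌋ = 73
cube([76, 76, 467]);
translate([0, 1221, 0]) cube([76, 76, 467]);
translate([1910, 0, 0]) cube([76, 76, 467]);
translate([1910, 1221, 0]) cube([76, 76, 467]);
translate([76, 0, 238]) cube([1834, 25, 155]);
translate([76, 1272, 238]) cube([1834, 25, 155]);
translate([0, 76, 238]) cube([25, 1145, 155]);
translate([1961, 76, 238]) cube([25, 1145, 155]);
translate([149, 0, 393]) cube([62, 1297, 20]);
translate([284, 0, 393]) cube([62, 1297, 20]);
translate([419, 0, 393]) cube([62, 1297, 20]);
translate([554, 0, 393]) cube([62, 1297, 20]);
translate([689, 0, 393]) cube([62, 1297, 20]);
translate([824, 0, 393]) cube([62, 1297, 20]);
translate([959, 0, 393]) cube([62, 1297, 20]);
translate([1094, 0, 393]) cube([62, 1297, 20]);
translate([1229, 0, 393]) cube([62, 1297, 20]);
translate([1364, 0, 393]) cube([62, 1297, 20]);
translate([1499, 0, 393]) cube([62, 1297, 20]);
translate([1634, 0, 393]) cube([62, 1297, 20]);
translate([1769, 0, 393]) cube([62, 1297, 20]);


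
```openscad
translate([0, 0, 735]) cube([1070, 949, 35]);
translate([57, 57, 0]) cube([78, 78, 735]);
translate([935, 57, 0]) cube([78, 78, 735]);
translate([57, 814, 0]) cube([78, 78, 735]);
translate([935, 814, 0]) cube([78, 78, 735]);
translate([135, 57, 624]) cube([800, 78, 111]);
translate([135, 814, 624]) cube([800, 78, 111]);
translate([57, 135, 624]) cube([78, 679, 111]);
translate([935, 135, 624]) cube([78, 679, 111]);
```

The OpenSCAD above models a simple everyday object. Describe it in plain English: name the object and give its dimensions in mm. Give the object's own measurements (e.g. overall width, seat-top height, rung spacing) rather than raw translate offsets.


A table: top 1070 mm (x) × 949 mm (y), 35 mm thick, upper face at z = 770 mm, on four 78×78 mm square legs, each inset 57 mm from the nearest pair of top edges from z = 0 to the bottom of the top. Four apron rails, 78 mm thick and 111 mm tall, run between adjacent legs with their top edges flush with the underside of the top and their outer faces flush with the legs' outer faces.


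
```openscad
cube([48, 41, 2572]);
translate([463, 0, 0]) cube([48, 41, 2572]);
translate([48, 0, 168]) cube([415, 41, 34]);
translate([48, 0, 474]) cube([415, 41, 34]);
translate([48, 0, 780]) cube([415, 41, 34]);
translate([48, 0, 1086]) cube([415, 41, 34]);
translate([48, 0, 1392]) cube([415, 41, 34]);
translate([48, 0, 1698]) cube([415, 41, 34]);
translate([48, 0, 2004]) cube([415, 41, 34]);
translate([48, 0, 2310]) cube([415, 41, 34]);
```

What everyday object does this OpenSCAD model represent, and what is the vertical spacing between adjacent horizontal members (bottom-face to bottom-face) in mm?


A ladder. The rung spacing is 306 mm.

Two tall 48×41 posts with 8 short bars between them — a ladder. Adjacent rungs sit at z = 168 and z = 474, so the spacing is 474 − 168 = 306 mm.


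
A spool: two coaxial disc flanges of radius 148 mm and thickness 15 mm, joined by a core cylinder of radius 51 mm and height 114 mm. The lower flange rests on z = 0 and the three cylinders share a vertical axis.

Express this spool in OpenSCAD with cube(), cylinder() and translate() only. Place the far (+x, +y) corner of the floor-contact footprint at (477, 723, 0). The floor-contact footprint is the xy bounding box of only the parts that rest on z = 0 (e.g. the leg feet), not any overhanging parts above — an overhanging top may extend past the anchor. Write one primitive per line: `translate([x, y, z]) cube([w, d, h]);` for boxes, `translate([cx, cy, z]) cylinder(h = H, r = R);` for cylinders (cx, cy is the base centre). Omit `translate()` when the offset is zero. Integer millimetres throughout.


translate([329, 575, 0]) cylinder(h = 15, r = 148);
translate([329, 575, 15]) cylinder(h = 114, r = 51);
translate([329, 575, 129]) cylinder(h = 15, r = 148);


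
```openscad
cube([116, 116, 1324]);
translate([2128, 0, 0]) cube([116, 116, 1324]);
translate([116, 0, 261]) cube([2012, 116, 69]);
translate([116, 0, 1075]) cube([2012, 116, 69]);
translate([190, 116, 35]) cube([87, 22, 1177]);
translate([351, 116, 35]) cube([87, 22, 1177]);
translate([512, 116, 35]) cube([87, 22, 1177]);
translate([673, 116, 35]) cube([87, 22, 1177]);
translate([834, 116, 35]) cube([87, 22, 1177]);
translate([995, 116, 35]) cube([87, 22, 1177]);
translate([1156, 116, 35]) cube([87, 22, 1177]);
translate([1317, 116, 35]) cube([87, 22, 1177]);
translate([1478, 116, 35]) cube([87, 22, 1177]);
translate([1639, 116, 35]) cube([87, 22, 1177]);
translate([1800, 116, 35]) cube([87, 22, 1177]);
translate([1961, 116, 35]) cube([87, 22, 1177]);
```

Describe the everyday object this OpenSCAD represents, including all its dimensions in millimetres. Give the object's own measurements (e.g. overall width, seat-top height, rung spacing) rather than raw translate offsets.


A fence section. Two 116×116 mm posts, 1324 mm tall, stand on the floor with a clear span of 2012 mm between their inner faces. Two horizontal rails of 116×69 mm section span the gap between the posts with their undersides at z = 261 mm and z = 1075 mm, flush with the posts' −y face. 12 pickets, each 87 mm wide, 22 mm thick and 1177 mm tall, are fixed to the +y face of the rails with their bottoms at z = 35 mm, spaced across the span with a 74 mm gap after the −x post and between neighbouring pickets, with 80 mm left before the +x post.


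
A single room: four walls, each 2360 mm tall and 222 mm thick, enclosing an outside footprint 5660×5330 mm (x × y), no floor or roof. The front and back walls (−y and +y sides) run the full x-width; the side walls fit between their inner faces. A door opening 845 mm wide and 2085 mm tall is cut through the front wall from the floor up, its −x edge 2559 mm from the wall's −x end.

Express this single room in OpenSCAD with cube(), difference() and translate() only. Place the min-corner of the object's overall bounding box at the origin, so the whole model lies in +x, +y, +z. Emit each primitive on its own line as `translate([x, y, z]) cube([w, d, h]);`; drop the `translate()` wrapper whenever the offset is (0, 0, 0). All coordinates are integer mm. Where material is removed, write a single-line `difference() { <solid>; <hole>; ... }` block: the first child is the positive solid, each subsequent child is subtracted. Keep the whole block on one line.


difference() { cube([5660, 222, 2360]); translate([2559, 0, 0]) cube([845, 222, 2085]); }
translate([0, 5108, 0]) cube([5660, 222, 2360]);
translate([0, 222, 0]) cube([222, 4886, 2360]);
translate([5438, 222, 0]) cube([222, 4886, 2360]);


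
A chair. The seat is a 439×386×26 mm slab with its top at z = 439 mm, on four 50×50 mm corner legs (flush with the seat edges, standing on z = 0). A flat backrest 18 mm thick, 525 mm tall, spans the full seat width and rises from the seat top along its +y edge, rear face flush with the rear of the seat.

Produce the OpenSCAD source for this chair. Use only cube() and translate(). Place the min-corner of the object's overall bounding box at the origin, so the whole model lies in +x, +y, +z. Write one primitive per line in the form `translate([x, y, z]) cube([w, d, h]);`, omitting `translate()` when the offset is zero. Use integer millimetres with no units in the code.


// leg_h = 439 - 26 = 413
translate([0, 0, 413]) cube([439, 386, 26]);
cube([50, 50, 413]);
translate([389, 0, 0]) cube([50, 50, 413]);
translate([0, 336, 0]) cube([50, 50, 413]);
translate([389, 336, 0]) cube([50, 50, 413]);
translate([0, 368, 439]) cube([439, 18, 525]);


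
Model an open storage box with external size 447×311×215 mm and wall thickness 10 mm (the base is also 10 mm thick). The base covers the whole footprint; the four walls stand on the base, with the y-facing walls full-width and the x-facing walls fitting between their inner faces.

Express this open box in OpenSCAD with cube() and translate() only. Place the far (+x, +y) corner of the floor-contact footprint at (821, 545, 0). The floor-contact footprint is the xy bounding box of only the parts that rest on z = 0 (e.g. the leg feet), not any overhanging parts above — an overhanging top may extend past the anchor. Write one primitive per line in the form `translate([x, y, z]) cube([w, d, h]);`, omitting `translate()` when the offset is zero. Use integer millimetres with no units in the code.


translate([374, 234, 0]) cube([447, 311, 10]);
translate([374, 234, 10]) cube([447, 10, 205]);
translate([374, 535, 10]) cube([447, 10, 205]);
translate([374, 244, 10]) cube([10, 291, 205]);
translate([811, 244, 10]) cube([10, 291, 205]);


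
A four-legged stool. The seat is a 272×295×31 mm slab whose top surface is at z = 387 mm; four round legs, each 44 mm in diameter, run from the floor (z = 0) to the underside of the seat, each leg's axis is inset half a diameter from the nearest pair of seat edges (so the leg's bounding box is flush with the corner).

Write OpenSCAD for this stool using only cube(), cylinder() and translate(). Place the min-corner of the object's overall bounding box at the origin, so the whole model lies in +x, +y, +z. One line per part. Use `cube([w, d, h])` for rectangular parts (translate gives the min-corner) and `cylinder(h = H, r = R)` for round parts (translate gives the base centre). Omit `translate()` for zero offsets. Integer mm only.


translate([0, 0, 356]) cube([272, 295, 31]);
translate([22, 22, 0]) cylinder(h = 356, r = 22);
translate([250, 22, 0]) cylinder(h = 356, r = 22);
translate([22, 273, 0]) cylinder(h = 356, r = 22);
translate([250, 273, 0]) cylinder(h = 356, r = 22);


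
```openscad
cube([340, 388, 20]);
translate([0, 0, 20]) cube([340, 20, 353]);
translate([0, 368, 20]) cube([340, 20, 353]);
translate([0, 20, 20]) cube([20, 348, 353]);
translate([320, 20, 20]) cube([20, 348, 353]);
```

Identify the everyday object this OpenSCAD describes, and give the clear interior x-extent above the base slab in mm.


An open box. The internal width is 300 mm.

A 340×388 base slab with four walls standing on it — an open box. The base is 340 mm wide and the walls are 20 mm thick, so the internal width is 340 − 2 × 20 = 300 mm.
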